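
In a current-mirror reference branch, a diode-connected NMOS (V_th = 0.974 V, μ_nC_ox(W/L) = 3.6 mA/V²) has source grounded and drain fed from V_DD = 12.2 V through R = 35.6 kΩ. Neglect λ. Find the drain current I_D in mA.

I_D = 0.304 mA

With gate tied to drain, V_GS = V_DS ≥ V_GS − V_th, so the device is in saturation.
KCL at the drain: ½ k_n (V_GS − V_th)² = (V_DD − V_GS)/R.
Let x = V_GS − 0.974. Then 64.1 x² + x − 11.23 = 0, giving x = 0.411 V (positive root), so V_GS = 1.38 V.
I_D = (V_DD − V_GS)/R = (12.2 − 1.38) / 35.6 = 0.304 mA.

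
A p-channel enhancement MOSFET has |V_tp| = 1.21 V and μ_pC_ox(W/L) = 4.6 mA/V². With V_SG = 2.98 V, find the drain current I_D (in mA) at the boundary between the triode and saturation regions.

I_D = 7.21 mA

At the boundary V_SD = V_ov = V_SG − |V_tp| = 2.98 − 1.21 = 1.77 V.
I_D = ½ k_p V_ov² = 0.5 × 4.6 × 1.77² = 7.21 mA.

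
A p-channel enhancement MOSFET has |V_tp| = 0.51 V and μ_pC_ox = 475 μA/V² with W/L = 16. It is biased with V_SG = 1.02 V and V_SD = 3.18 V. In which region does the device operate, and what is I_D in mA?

Saturation; I_D = 0.988 mA

k_p = μ_pC_ox · (W/L) = 7.6 mA/V².
V_ov = V_SG − |V_tp| = 1.02 − 0.51 = 0.51 V.
Since V_SD = 3.18 V ≥ V_ov = 0.51 V, the device is in saturation.
I_D = ½ k_p V_ov² = 0.5 × 7.6 × 0.51² = 0.988 mA.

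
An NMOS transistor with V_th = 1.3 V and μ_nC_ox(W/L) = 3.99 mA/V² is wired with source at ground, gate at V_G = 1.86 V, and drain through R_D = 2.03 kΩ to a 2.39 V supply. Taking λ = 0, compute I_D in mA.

V_GS = V_G = 1.86 V, so V_ov = 1.86 − 1.3 = 0.56 V.
Assume saturation: I_D = ½ k_n V_ov² = 0.5 × 3.99 × 0.56² = 0.626 mA, giving V_DS = V_DD − I_D R_D = 2.39 − 0.626 × 2.03 = 1.12 V.
V_DS = 1.12 V ≥ V_ov = 0.56 V, confirming saturation.

I_D = 0.626 mA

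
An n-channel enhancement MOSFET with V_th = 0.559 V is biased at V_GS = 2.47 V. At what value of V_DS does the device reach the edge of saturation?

V_DS,sat = 1.91 V

The boundary between triode and saturation is V_DS = V_GS − V_th = V_ov.
V_ov = 2.47 − 0.559 = 1.91 V.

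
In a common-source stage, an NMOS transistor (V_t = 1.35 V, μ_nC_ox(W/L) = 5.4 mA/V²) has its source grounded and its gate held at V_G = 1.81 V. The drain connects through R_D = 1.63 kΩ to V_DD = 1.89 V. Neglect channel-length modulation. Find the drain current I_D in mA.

V_GS = V_G = 1.81 V, so V_ov = 1.81 − 1.35 = 0.46 V.
Assume saturation: I_D = ½ k_n V_ov² = 0.5 × 5.4 × 0.46² = 0.571 mA, giving V_DS = V_DD − I_D R_D = 1.89 − 0.571 × 1.63 = 0.959 V.
V_DS = 0.959 V ≥ V_ov = 0.46 V, confirming saturation.

I_D = 0.571 mA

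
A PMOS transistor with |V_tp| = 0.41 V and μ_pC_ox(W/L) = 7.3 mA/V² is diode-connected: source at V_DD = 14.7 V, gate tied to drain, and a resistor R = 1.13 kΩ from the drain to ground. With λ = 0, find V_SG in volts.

V_SG = 2.15 V

With gate tied to drain, V_SG = V_SD ≥ V_SG − |V_tp|, so the device is in saturation.
KCL at the drain: ½ k_p (V_SG − |V_tp|)² = (V_DD − V_SG)/R.
Let x = V_SG − 0.41. Then 4.12 x² + x − 14.29 = 0, giving x = 1.74 V (positive root), so V_SG = 2.15 V.
I_D = (V_DD − V_SG)/R = (14.7 − 2.15) / 1.13 = 11.1 mA.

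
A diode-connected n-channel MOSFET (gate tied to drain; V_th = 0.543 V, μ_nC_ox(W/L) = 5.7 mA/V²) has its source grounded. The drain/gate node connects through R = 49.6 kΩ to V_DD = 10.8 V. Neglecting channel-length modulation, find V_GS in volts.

V_GS = 0.809 V

With gate tied to drain, V_GS = V_DS ≥ V_GS − V_th, so the device is in saturation.
KCL at the drain: ½ k_n (V_GS − V_th)² = (V_DD − V_GS)/R.
Let x = V_GS − 0.543. Then 141 x² + x − 10.26 = 0, giving x = 0.266 V (positive root), so V_GS = 0.809 V.
I_D = (V_DD − V_GS)/R = (10.8 − 0.809) / 49.6 = 0.201 mA.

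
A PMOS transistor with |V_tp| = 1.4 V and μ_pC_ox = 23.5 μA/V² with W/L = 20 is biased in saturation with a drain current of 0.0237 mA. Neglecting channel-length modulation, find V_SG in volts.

V_SG = 1.72 V

k_p = μ_pC_ox · (W/L) = 0.47 mA/V².
In saturation I_D = ½ k_p (V_SG − |V_tp|)², so V_SG − |V_tp| = √(2 I_D / k_p) = √(2 × 0.0237 / 0.47) = 0.318 V.
V_SG = 1.4 + 0.318 = 1.72 V.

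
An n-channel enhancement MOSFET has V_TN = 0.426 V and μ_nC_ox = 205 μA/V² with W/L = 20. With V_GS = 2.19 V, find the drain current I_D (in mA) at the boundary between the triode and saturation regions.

At the boundary V_DS = V_ov = V_GS − V_TN = 2.19 − 0.426 = 1.76 V.
k_n = μ_nC_ox · (W/L) = 4.1 mA/V².
I_D = ½ k_n V_ov² = 0.5 × 4.1 × 1.76² = 6.38 mA.

I_D = 6.38 mA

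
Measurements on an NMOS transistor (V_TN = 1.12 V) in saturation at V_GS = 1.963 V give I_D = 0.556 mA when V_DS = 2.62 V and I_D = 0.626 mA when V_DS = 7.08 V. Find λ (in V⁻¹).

λ = 0.0305 V⁻¹

With V_GS fixed, I_D ∝ (1 + λ V_DS) in saturation, so I_D2/I_D1 = (1 + λ V_DS2)/(1 + λ V_DS1).
0.626/0.556 = 1.126 = (1 + 7.08 λ)/(1 + 2.62 λ).
Solving: λ (I_D1 V_DS2 − I_D2 V_DS1) = I_D2 − I_D1, so λ = (0.626 − 0.556) / (0.556 × 7.08 − 0.626 × 2.62) = 0.07 / 2.3 = 0.0305 V⁻¹.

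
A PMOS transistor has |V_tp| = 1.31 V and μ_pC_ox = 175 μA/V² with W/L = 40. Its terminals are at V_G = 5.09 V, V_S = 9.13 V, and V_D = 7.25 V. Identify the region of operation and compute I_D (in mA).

V_SG = V_S − V_G = 9.13 − 5.09 = 4.04 V; V_SD = V_S − V_D = 9.13 − 7.25 = 1.88 V.
k_p = μ_pC_ox · (W/L) = 7 mA/V².
V_ov = V_SG − |V_tp| = 4.04 − 1.31 = 2.73 V.
Since V_SD = 1.88 V < V_ov = 2.73 V, the device is in the triode region.
I_D = k_p [V_ov · V_SD − ½ V_SD²] = 7 × [2.73 × 1.88 − 0.5 × 1.88²] = 23.6 mA.

Triode; I_D = 23.6 mA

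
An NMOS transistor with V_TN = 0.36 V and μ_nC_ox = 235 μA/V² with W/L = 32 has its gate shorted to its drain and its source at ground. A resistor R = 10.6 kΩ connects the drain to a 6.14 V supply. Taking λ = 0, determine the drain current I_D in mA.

With gate tied to drain, V_GS = V_DS ≥ V_GS − V_TN, so the device is in saturation.
k_n = μ_nC_ox · (W/L) = 7.52 mA/V².
KCL at the drain: ½ k_n (V_GS − V_TN)² = (V_DD − V_GS)/R.
Let x = V_GS − 0.36. Then 39.9 x² + x − 5.78 = 0, giving x = 0.368 V (positive root), so V_GS = 0.728 V.
I_D = (V_DD − V_GS)/R = (6.14 − 0.728) / 10.6 = 0.511 mA.

I_D = 0.511 mA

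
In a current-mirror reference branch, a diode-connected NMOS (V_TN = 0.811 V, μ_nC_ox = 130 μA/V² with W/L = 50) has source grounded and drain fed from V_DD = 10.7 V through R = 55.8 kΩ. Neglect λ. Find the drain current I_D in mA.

I_D = 0.173 mA

With gate tied to drain, V_GS = V_DS ≥ V_GS − V_TN, so the device is in saturation.
k_n = μ_nC_ox · (W/L) = 6.5 mA/V².
KCL at the drain: ½ k_n (V_GS − V_TN)² = (V_DD − V_GS)/R.
Let x = V_GS − 0.811. Then 181 x² + x − 9.889 = 0, giving x = 0.231 V (positive root), so V_GS = 1.04 V.
I_D = (V_DD − V_GS)/R = (10.7 − 1.04) / 55.8 = 0.173 mA.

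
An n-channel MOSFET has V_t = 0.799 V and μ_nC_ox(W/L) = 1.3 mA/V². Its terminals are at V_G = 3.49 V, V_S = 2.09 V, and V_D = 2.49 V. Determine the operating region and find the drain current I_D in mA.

V_GS = V_G − V_S = 3.49 − 2.09 = 1.4 V; V_DS = V_D − V_S = 2.49 − 2.09 = 0.4 V.
V_ov = V_GS − V_t = 1.4 − 0.799 = 0.601 V.
Since V_DS = 0.4 V < V_ov = 0.601 V, the device is in the triode region.
I_D = k_n [V_ov · V_DS − ½ V_DS²] = 1.3 × [0.601 × 0.4 − 0.5 × 0.4²] = 0.209 mA.

Triode; I_D = 0.209 mA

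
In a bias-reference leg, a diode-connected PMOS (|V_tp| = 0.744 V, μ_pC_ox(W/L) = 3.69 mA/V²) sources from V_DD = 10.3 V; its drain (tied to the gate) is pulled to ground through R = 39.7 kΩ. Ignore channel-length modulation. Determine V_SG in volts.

With gate tied to drain, V_SG = V_SD ≥ V_SG − |V_tp|, so the device is in saturation.
KCL at the drain: ½ k_p (V_SG − |V_tp|)² = (V_DD − V_SG)/R.
Let x = V_SG − 0.744. Then 73.2 x² + x − 9.556 = 0, giving x = 0.354 V (positive root), so V_SG = 1.1 V.
I_D = (V_DD − V_SG)/R = (10.3 − 1.1) / 39.7 = 0.232 mA.

V_SG = 1.10 V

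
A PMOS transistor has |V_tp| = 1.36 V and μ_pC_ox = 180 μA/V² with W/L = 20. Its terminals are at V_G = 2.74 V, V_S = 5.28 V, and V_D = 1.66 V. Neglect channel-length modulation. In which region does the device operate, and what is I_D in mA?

Saturation; I_D = 2.51 mA

V_SG = V_S − V_G = 5.28 − 2.74 = 2.54 V; V_SD = V_S − V_D = 5.28 − 1.66 = 3.62 V.
k_p = μ_pC_ox · (W/L) = 3.6 mA/V².
V_ov = V_SG − |V_tp| = 2.54 − 1.36 = 1.18 V.
Since V_SD = 3.62 V ≥ V_ov = 1.18 V, the device is in saturation.
I_D = ½ k_p V_ov² = 0.5 × 3.6 × 1.18² = 2.51 mA.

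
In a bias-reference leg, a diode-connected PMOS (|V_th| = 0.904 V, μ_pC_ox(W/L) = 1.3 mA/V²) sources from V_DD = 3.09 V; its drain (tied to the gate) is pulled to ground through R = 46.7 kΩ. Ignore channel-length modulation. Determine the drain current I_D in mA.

I_D = 0.0414 mA

With gate tied to drain, V_SG = V_SD ≥ V_SG − |V_th|, so the device is in saturation.
KCL at the drain: ½ k_p (V_SG − |V_th|)² = (V_DD − V_SG)/R.
Let x = V_SG − 0.904. Then 30.4 x² + x − 2.186 = 0, giving x = 0.252 V (positive root), so V_SG = 1.16 V.
I_D = (V_DD − V_SG)/R = (3.09 − 1.16) / 46.7 = 0.0414 mA.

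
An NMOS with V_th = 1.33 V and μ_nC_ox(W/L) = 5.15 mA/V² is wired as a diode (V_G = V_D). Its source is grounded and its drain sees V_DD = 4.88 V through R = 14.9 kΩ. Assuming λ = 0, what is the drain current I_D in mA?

I_D = 0.219 mA

With gate tied to drain, V_GS = V_DS ≥ V_GS − V_th, so the device is in saturation.
KCL at the drain: ½ k_n (V_GS − V_th)² = (V_DD − V_GS)/R.
Let x = V_GS − 1.33. Then 38.4 x² + x − 3.55 = 0, giving x = 0.291 V (positive root), so V_GS = 1.62 V.
I_D = (V_DD − V_GS)/R = (4.88 − 1.62) / 14.9 = 0.219 mA.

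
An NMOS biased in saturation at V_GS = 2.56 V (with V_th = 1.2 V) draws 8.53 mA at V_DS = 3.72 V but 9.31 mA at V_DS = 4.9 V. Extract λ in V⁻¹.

λ = 0.109 V⁻¹

With V_GS fixed, I_D ∝ (1 + λ V_DS) in saturation, so I_D2/I_D1 = (1 + λ V_DS2)/(1 + λ V_DS1).
9.31/8.53 = 1.091 = (1 + 4.9 λ)/(1 + 3.72 λ).
Solving: λ (I_D1 V_DS2 − I_D2 V_DS1) = I_D2 − I_D1, so λ = (9.31 − 8.53) / (8.53 × 4.9 − 9.31 × 3.72) = 0.78 / 7.16 = 0.109 V⁻¹.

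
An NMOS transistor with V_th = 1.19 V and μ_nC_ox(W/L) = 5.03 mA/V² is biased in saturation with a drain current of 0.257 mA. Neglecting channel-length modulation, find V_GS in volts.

In saturation I_D = ½ k_n (V_GS − V_th)², so V_GS − V_th = √(2 I_D / k_n) = √(2 × 0.257 / 5.03) = 0.32 V.
V_GS = 1.19 + 0.32 = 1.51 V.

V_GS = 1.51 V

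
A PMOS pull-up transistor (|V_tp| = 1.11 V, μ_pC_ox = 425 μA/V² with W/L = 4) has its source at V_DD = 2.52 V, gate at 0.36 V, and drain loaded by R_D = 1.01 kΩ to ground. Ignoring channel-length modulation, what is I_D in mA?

V_SG = V_DD − V_G = 2.52 − 0.36 = 2.16 V, so V_ov = 2.16 − 1.11 = 1.05 V.
k_p = μ_pC_ox · (W/L) = 1.7 mA/V².
Assume saturation: I_D = ½ k_p V_ov² = 0.5 × 1.7 × 1.05² = 0.937 mA, giving V_SD = V_DD − I_D R_D = 2.52 − 0.937 × 1.01 = 1.57 V.
V_SD = 1.57 V ≥ V_ov = 1.05 V, confirming saturation.

I_D = 0.937 mA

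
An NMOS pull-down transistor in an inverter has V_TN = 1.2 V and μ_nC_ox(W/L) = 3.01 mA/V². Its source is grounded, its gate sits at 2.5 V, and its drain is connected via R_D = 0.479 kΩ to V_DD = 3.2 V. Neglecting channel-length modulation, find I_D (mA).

I_D = 2.54 mA

V_GS = V_G = 2.5 V, so V_ov = 2.5 − 1.2 = 1.3 V.
Assume saturation: I_D = ½ k_n V_ov² = 0.5 × 3.01 × 1.3² = 2.54 mA, giving V_DS = V_DD − I_D R_D = 3.2 − 2.54 × 0.479 = 1.98 V.
V_DS = 1.98 V ≥ V_ov = 1.3 V, confirming saturation.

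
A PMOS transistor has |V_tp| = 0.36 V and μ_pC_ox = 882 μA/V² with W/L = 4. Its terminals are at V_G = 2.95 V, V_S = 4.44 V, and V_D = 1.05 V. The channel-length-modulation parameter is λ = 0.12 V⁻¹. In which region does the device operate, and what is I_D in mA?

Saturation; I_D = 3.17 mA

V_SG = V_S − V_G = 4.44 − 2.95 = 1.49 V; V_SD = V_S − V_D = 4.44 − 1.05 = 3.39 V.
k_p = μ_pC_ox · (W/L) = 3.528 mA/V².
V_ov = V_SG − |V_tp| = 1.49 − 0.36 = 1.13 V.
Since V_SD = 3.39 V ≥ V_ov = 1.13 V, the device is in saturation.
I_D = ½ k_p V_ov² (1 + λ V_SD) = 0.5 × 3.528 × 1.13² × (1 + 0.12 × 3.39) = 3.17 mA.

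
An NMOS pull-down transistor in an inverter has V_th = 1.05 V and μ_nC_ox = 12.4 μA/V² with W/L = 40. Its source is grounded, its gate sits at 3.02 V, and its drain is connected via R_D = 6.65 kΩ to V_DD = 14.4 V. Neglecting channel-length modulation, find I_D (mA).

V_GS = V_G = 3.02 V, so V_ov = 3.02 − 1.05 = 1.97 V.
k_n = μ_nC_ox · (W/L) = 0.496 mA/V².
Assume saturation: I_D = ½ k_n V_ov² = 0.5 × 0.496 × 1.97² = 0.962 mA, giving V_DS = V_DD − I_D R_D = 14.4 − 0.962 × 6.65 = 8 V.
V_DS = 8 V ≥ V_ov = 1.97 V, confirming saturation.

I_D = 0.962 mA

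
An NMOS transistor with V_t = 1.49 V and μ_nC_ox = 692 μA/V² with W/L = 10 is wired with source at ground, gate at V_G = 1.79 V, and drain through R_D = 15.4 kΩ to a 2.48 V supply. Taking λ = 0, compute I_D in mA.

V_GS = V_G = 1.79 V, so V_ov = 1.79 − 1.49 = 0.3 V.
k_n = μ_nC_ox · (W/L) = 6.92 mA/V².
Assume saturation: I_D = ½ k_n V_ov² = 0.5 × 6.92 × 0.3² = 0.311 mA, giving V_DS = V_DD − I_D R_D = 2.48 − 0.311 × 15.4 = -2.32 V.
But -2.32 V < V_ov = 0.3 V, so the device is actually in triode.
In triode I_D = k_n[V_ov V_DS − ½ V_DS²] and I_D = (V_DD − V_DS)/R_D. Equating: 53.3 V_DS² − 32.97 V_DS + 2.48 = 0, giving V_DS = 0.0876 V (the root below V_ov).
I_D = (2.48 − 0.0876) / 15.4 = 0.155 mA.

I_D = 0.155 mA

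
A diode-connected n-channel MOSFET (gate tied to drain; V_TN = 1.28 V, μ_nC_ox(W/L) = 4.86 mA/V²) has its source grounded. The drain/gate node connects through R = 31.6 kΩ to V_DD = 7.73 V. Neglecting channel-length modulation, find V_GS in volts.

With gate tied to drain, V_GS = V_DS ≥ V_GS − V_TN, so the device is in saturation.
KCL at the drain: ½ k_n (V_GS − V_TN)² = (V_DD − V_GS)/R.
Let x = V_GS − 1.28. Then 76.8 x² + x − 6.45 = 0, giving x = 0.283 V (positive root), so V_GS = 1.56 V.
I_D = (V_DD − V_GS)/R = (7.73 − 1.56) / 31.6 = 0.195 mA.

V_GS = 1.56 V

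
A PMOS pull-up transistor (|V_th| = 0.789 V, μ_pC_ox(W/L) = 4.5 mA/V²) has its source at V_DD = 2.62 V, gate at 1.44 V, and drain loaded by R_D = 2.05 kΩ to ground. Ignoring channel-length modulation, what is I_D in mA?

V_SG = V_DD − V_G = 2.62 − 1.44 = 1.18 V, so V_ov = 1.18 − 0.789 = 0.391 V.
Assume saturation: I_D = ½ k_p V_ov² = 0.5 × 4.5 × 0.391² = 0.344 mA, giving V_SD = V_DD − I_D R_D = 2.62 − 0.344 × 2.05 = 1.91 V.
V_SD = 1.91 V ≥ V_ov = 0.391 V, confirming saturation.

I_D = 0.344 mA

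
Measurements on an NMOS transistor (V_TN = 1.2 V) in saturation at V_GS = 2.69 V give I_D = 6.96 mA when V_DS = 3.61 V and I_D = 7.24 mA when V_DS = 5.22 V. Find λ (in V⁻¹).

With V_GS fixed, I_D ∝ (1 + λ V_DS) in saturation, so I_D2/I_D1 = (1 + λ V_DS2)/(1 + λ V_DS1).
7.24/6.96 = 1.04 = (1 + 5.22 λ)/(1 + 3.61 λ).
Solving: λ (I_D1 V_DS2 − I_D2 V_DS1) = I_D2 − I_D1, so λ = (7.24 − 6.96) / (6.96 × 5.22 − 7.24 × 3.61) = 0.28 / 10.2 = 0.0275 V⁻¹.

λ = 0.0275 V⁻¹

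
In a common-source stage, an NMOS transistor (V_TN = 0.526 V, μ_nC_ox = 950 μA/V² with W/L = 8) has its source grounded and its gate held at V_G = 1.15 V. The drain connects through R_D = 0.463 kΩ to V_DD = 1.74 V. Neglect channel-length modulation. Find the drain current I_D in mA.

I_D = 1.48 mA

V_GS = V_G = 1.15 V, so V_ov = 1.15 − 0.526 = 0.624 V.
k_n = μ_nC_ox · (W/L) = 7.6 mA/V².
Assume saturation: I_D = ½ k_n V_ov² = 0.5 × 7.6 × 0.624² = 1.48 mA, giving V_DS = V_DD − I_D R_D = 1.74 − 1.48 × 0.463 = 1.05 V.
V_DS = 1.05 V ≥ V_ov = 0.624 V, confirming saturation.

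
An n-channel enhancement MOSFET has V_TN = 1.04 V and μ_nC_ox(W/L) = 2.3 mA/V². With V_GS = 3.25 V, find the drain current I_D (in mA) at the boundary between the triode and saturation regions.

I_D = 5.62 mA

At the boundary V_DS = V_ov = V_GS − V_TN = 3.25 − 1.04 = 2.21 V.
I_D = ½ k_n V_ov² = 0.5 × 2.3 × 2.21² = 5.62 mA.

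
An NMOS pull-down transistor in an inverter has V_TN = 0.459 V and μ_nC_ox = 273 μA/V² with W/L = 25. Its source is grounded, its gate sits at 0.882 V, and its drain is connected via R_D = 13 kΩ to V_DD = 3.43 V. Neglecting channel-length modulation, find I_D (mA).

V_GS = V_G = 0.882 V, so V_ov = 0.882 − 0.459 = 0.423 V.
k_n = μ_nC_ox · (W/L) = 6.825 mA/V².
Assume saturation: I_D = ½ k_n V_ov² = 0.5 × 6.825 × 0.423² = 0.611 mA, giving V_DS = V_DD − I_D R_D = 3.43 − 0.611 × 13 = -4.51 V.
But -4.51 V < V_ov = 0.423 V, so the device is actually in triode.
In triode I_D = k_n[V_ov V_DS − ½ V_DS²] and I_D = (V_DD − V_DS)/R_D. Equating: 44.4 V_DS² − 38.53 V_DS + 3.43 = 0, giving V_DS = 0.101 V (the root below V_ov).
I_D = (3.43 − 0.101) / 13 = 0.256 mA.

I_D = 0.256 mA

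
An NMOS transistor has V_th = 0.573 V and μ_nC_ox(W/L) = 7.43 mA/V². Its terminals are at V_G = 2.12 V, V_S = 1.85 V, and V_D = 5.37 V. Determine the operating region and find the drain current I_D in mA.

V_GS = V_G − V_S = 2.12 − 1.85 = 0.27 V; V_DS = V_D − V_S = 5.37 − 1.85 = 3.52 V.
V_GS = 0.27 V < V_th = 0.573 V, so the transistor is in cutoff.

Cutoff; I_D = 0 mA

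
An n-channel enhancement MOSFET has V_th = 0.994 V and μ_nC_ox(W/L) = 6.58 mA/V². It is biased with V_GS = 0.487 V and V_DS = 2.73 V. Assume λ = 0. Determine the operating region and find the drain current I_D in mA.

Cutoff; I_D = 0 mA

V_GS = 0.487 V < V_th = 0.994 V, so the transistor is in cutoff.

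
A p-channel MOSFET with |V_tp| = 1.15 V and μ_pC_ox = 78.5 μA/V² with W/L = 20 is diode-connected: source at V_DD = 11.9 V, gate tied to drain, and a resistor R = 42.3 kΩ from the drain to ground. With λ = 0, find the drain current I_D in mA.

With gate tied to drain, V_SG = V_SD ≥ V_SG − |V_tp|, so the device is in saturation.
k_p = μ_pC_ox · (W/L) = 1.57 mA/V².
KCL at the drain: ½ k_p (V_SG − |V_tp|)² = (V_DD − V_SG)/R.
Let x = V_SG − 1.15. Then 33.2 x² + x − 10.75 = 0, giving x = 0.554 V (positive root), so V_SG = 1.7 V.
I_D = (V_DD − V_SG)/R = (11.9 − 1.7) / 42.3 = 0.241 mA.

I_D = 0.241 mA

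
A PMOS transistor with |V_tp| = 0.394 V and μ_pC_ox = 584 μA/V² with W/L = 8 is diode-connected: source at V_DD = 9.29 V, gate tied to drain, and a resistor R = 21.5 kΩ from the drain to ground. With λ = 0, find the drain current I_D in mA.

I_D = 0.395 mA

With gate tied to drain, V_SG = V_SD ≥ V_SG − |V_tp|, so the device is in saturation.
k_p = μ_pC_ox · (W/L) = 4.672 mA/V².
KCL at the drain: ½ k_p (V_SG − |V_tp|)² = (V_DD − V_SG)/R.
Let x = V_SG − 0.394. Then 50.2 x² + x − 8.896 = 0, giving x = 0.411 V (positive root), so V_SG = 0.805 V.
I_D = (V_DD − V_SG)/R = (9.29 − 0.805) / 21.5 = 0.395 mA.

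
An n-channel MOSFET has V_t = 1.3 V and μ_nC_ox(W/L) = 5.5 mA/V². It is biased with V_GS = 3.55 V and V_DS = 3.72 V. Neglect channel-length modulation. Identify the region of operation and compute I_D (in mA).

V_ov = V_GS − V_t = 3.55 − 1.3 = 2.25 V.
Since V_DS = 3.72 V ≥ V_ov = 2.25 V, the device is in saturation.
I_D = ½ k_n V_ov² = 0.5 × 5.5 × 2.25² = 13.9 mA.

Saturation; I_D = 13.9 mA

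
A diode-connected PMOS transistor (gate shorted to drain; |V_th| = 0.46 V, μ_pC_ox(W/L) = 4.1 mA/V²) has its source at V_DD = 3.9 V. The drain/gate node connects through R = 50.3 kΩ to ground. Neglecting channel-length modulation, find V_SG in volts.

With gate tied to drain, V_SG = V_SD ≥ V_SG − |V_th|, so the device is in saturation.
KCL at the drain: ½ k_p (V_SG − |V_th|)² = (V_DD − V_SG)/R.
Let x = V_SG − 0.46. Then 103 x² + x − 3.44 = 0, giving x = 0.178 V (positive root), so V_SG = 0.638 V.
I_D = (V_DD − V_SG)/R = (3.9 − 0.638) / 50.3 = 0.0649 mA.

V_SG = 0.638 V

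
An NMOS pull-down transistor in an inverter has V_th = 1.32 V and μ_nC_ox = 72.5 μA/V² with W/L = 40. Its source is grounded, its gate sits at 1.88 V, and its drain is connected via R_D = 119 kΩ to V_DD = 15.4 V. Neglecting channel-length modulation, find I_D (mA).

V_GS = V_G = 1.88 V, so V_ov = 1.88 − 1.32 = 0.56 V.
k_n = μ_nC_ox · (W/L) = 2.9 mA/V².
Assume saturation: I_D = ½ k_n V_ov² = 0.5 × 2.9 × 0.56² = 0.455 mA, giving V_DS = V_DD − I_D R_D = 15.4 − 0.455 × 119 = -38.7 V.
But -38.7 V < V_ov = 0.56 V, so the device is actually in triode.
In triode I_D = k_n[V_ov V_DS − ½ V_DS²] and I_D = (V_DD − V_DS)/R_D. Equating: 173 V_DS² − 194.3 V_DS + 15.4 = 0, giving V_DS = 0.0858 V (the root below V_ov).
I_D = (15.4 − 0.0858) / 119 = 0.129 mA.

I_D = 0.129 mA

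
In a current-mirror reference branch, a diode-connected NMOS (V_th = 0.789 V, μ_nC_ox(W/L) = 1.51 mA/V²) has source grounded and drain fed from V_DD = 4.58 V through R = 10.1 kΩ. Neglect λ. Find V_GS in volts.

With gate tied to drain, V_GS = V_DS ≥ V_GS − V_th, so the device is in saturation.
KCL at the drain: ½ k_n (V_GS − V_th)² = (V_DD − V_GS)/R.
Let x = V_GS − 0.789. Then 7.63 x² + x − 3.791 = 0, giving x = 0.643 V (positive root), so V_GS = 1.43 V.
I_D = (V_DD − V_GS)/R = (4.58 − 1.43) / 10.1 = 0.312 mA.

V_GS = 1.43 V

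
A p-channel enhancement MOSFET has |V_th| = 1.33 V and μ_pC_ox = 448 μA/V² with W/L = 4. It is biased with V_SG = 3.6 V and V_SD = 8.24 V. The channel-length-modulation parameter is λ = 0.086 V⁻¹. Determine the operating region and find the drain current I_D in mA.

k_p = μ_pC_ox · (W/L) = 1.792 mA/V².
V_ov = V_SG − |V_th| = 3.6 − 1.33 = 2.27 V.
Since V_SD = 8.24 V ≥ V_ov = 2.27 V, the device is in saturation.
I_D = ½ k_p V_ov² (1 + λ V_SD) = 0.5 × 1.792 × 2.27² × (1 + 0.086 × 8.24) = 7.89 mA.

Saturation; I_D = 7.89 mA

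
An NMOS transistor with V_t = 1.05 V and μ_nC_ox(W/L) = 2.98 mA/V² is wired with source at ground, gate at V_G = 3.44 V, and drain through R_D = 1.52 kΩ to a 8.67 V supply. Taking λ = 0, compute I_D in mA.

I_D = 5.12 mA

V_GS = V_G = 3.44 V, so V_ov = 3.44 − 1.05 = 2.39 V.
Assume saturation: I_D = ½ k_n V_ov² = 0.5 × 2.98 × 2.39² = 8.51 mA, giving V_DS = V_DD − I_D R_D = 8.67 − 8.51 × 1.52 = -4.27 V.
But -4.27 V < V_ov = 2.39 V, so the device is actually in triode.
In triode I_D = k_n[V_ov V_DS − ½ V_DS²] and I_D = (V_DD − V_DS)/R_D. Equating: 2.26 V_DS² − 11.83 V_DS + 8.67 = 0, giving V_DS = 0.882 V (the root below V_ov).
I_D = (8.67 − 0.882) / 1.52 = 5.12 mA.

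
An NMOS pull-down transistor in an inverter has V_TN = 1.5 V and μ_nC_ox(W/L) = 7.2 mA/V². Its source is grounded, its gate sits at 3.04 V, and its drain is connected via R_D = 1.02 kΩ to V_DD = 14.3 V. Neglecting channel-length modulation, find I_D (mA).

V_GS = V_G = 3.04 V, so V_ov = 3.04 − 1.5 = 1.54 V.
Assume saturation: I_D = ½ k_n V_ov² = 0.5 × 7.2 × 1.54² = 8.54 mA, giving V_DS = V_DD − I_D R_D = 14.3 − 8.54 × 1.02 = 5.59 V.
V_DS = 5.59 V ≥ V_ov = 1.54 V, confirming saturation.

I_D = 8.54 mA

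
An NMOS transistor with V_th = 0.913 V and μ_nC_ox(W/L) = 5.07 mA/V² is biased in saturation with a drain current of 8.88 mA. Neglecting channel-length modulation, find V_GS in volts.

In saturation I_D = ½ k_n (V_GS − V_th)², so V_GS − V_th = √(2 I_D / k_n) = √(2 × 8.88 / 5.07) = 1.87 V.
V_GS = 0.913 + 1.87 = 2.78 V.

V_GS = 2.78 V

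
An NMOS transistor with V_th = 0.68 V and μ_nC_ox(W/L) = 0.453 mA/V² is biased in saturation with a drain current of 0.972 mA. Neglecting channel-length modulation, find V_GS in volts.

In saturation I_D = ½ k_n (V_GS − V_th)², so V_GS − V_th = √(2 I_D / k_n) = √(2 × 0.972 / 0.453) = 2.07 V.
V_GS = 0.68 + 2.07 = 2.75 V.

V_GS = 2.75 V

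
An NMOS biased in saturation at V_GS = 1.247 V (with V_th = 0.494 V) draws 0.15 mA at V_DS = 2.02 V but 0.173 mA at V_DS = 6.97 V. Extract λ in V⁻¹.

λ = 0.0330 V⁻¹

With V_GS fixed, I_D ∝ (1 + λ V_DS) in saturation, so I_D2/I_D1 = (1 + λ V_DS2)/(1 + λ V_DS1).
0.173/0.15 = 1.153 = (1 + 6.97 λ)/(1 + 2.02 λ).
Solving: λ (I_D1 V_DS2 − I_D2 V_DS1) = I_D2 − I_D1, so λ = (0.173 − 0.15) / (0.15 × 6.97 − 0.173 × 2.02) = 0.023 / 0.696 = 0.033 V⁻¹.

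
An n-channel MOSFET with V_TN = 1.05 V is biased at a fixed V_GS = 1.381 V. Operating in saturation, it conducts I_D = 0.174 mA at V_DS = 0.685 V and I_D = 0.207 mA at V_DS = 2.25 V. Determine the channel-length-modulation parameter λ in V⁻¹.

λ = 0.132 V⁻¹

With V_GS fixed, I_D ∝ (1 + λ V_DS) in saturation, so I_D2/I_D1 = (1 + λ V_DS2)/(1 + λ V_DS1).
0.207/0.174 = 1.19 = (1 + 2.25 λ)/(1 + 0.685 λ).
Solving: λ (I_D1 V_DS2 − I_D2 V_DS1) = I_D2 − I_D1, so λ = (0.207 − 0.174) / (0.174 × 2.25 − 0.207 × 0.685) = 0.033 / 0.25 = 0.132 V⁻¹.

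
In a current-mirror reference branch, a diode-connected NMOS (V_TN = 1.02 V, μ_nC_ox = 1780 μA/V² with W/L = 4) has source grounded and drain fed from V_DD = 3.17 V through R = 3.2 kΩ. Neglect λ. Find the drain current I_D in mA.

I_D = 0.549 mA

With gate tied to drain, V_GS = V_DS ≥ V_GS − V_TN, so the device is in saturation.
k_n = μ_nC_ox · (W/L) = 7.12 mA/V².
KCL at the drain: ½ k_n (V_GS − V_TN)² = (V_DD − V_GS)/R.
Let x = V_GS − 1.02. Then 11.4 x² + x − 2.15 = 0, giving x = 0.393 V (positive root), so V_GS = 1.41 V.
I_D = (V_DD − V_GS)/R = (3.17 − 1.41) / 3.2 = 0.549 mA.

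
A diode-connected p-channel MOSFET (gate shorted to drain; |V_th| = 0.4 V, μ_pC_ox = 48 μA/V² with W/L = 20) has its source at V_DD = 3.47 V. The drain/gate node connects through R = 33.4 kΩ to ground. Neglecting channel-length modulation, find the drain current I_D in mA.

With gate tied to drain, V_SG = V_SD ≥ V_SG − |V_th|, so the device is in saturation.
k_p = μ_pC_ox · (W/L) = 0.96 mA/V².
KCL at the drain: ½ k_p (V_SG − |V_th|)² = (V_DD − V_SG)/R.
Let x = V_SG − 0.4. Then 16 x² + x − 3.07 = 0, giving x = 0.408 V (positive root), so V_SG = 0.808 V.
I_D = (V_DD − V_SG)/R = (3.47 − 0.808) / 33.4 = 0.0797 mA.

I_D = 0.0797 mA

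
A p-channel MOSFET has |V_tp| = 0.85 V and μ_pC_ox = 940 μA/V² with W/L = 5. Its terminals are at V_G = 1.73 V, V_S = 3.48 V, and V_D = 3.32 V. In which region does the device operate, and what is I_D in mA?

Triode; I_D = 0.617 mA

V_SG = V_S − V_G = 3.48 − 1.73 = 1.75 V; V_SD = V_S − V_D = 3.48 − 3.32 = 0.16 V.
k_p = μ_pC_ox · (W/L) = 4.7 mA/V².
V_ov = V_SG − |V_tp| = 1.75 − 0.85 = 0.9 V.
Since V_SD = 0.16 V < V_ov = 0.9 V, the device is in the triode region.
I_D = k_p [V_ov · V_SD − ½ V_SD²] = 4.7 × [0.9 × 0.16 − 0.5 × 0.16²] = 0.617 mA.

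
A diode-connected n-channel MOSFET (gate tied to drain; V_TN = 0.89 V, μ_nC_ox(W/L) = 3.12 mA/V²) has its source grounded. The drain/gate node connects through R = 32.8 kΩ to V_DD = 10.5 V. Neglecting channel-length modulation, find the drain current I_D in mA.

With gate tied to drain, V_GS = V_DS ≥ V_GS − V_TN, so the device is in saturation.
KCL at the drain: ½ k_n (V_GS − V_TN)² = (V_DD − V_GS)/R.
Let x = V_GS − 0.89. Then 51.2 x² + x − 9.61 = 0, giving x = 0.424 V (positive root), so V_GS = 1.31 V.
I_D = (V_DD − V_GS)/R = (10.5 − 1.31) / 32.8 = 0.28 mA.

I_D = 0.280 mA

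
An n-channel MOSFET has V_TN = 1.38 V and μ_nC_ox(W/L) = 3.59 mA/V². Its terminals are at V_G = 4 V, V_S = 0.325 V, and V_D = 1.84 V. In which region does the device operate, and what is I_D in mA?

V_GS = V_G − V_S = 4 − 0.325 = 3.67 V; V_DS = V_D − V_S = 1.84 − 0.325 = 1.52 V.
V_ov = V_GS − V_TN = 3.67 − 1.38 = 2.29 V.
Since V_DS = 1.52 V < V_ov = 2.29 V, the device is in the triode region.
I_D = k_n [V_ov · V_DS − ½ V_DS²] = 3.59 × [2.29 × 1.52 − 0.5 × 1.52²] = 8.36 mA.

Triode; I_D = 8.36 mA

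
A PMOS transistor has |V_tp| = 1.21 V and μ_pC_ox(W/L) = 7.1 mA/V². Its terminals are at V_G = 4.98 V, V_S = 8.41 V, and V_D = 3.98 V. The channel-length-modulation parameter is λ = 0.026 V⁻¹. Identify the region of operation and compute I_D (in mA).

V_SG = V_S − V_G = 8.41 − 4.98 = 3.43 V; V_SD = V_S − V_D = 8.41 − 3.98 = 4.43 V.
V_ov = V_SG − |V_tp| = 3.43 − 1.21 = 2.22 V.
Since V_SD = 4.43 V ≥ V_ov = 2.22 V, the device is in saturation.
I_D = ½ k_p V_ov² (1 + λ V_SD) = 0.5 × 7.1 × 2.22² × (1 + 0.026 × 4.43) = 19.5 mA.

Saturation; I_D = 19.5 mA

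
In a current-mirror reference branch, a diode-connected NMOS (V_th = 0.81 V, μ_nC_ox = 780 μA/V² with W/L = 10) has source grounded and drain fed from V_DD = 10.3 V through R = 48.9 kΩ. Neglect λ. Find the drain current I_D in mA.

I_D = 0.190 mA

With gate tied to drain, V_GS = V_DS ≥ V_GS − V_th, so the device is in saturation.
k_n = μ_nC_ox · (W/L) = 7.8 mA/V².
KCL at the drain: ½ k_n (V_GS − V_th)² = (V_DD − V_GS)/R.
Let x = V_GS − 0.81. Then 191 x² + x − 9.49 = 0, giving x = 0.22 V (positive root), so V_GS = 1.03 V.
I_D = (V_DD − V_GS)/R = (10.3 − 1.03) / 48.9 = 0.19 mA.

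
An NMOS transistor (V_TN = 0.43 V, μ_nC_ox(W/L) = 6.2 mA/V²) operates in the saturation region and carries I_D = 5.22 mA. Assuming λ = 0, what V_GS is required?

In saturation I_D = ½ k_n (V_GS − V_TN)², so V_GS − V_TN = √(2 I_D / k_n) = √(2 × 5.22 / 6.2) = 1.3 V.
V_GS = 0.43 + 1.3 = 1.73 V.

V_GS = 1.73 V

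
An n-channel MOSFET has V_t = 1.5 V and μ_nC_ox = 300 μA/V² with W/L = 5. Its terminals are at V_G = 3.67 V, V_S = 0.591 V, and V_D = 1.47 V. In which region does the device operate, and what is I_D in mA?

V_GS = V_G − V_S = 3.67 − 0.591 = 3.08 V; V_DS = V_D − V_S = 1.47 − 0.591 = 0.879 V.
k_n = μ_nC_ox · (W/L) = 1.5 mA/V².
V_ov = V_GS − V_t = 3.08 − 1.5 = 1.58 V.
Since V_DS = 0.879 V < V_ov = 1.58 V, the device is in the triode region.
I_D = k_n [V_ov · V_DS − ½ V_DS²] = 1.5 × [1.58 × 0.879 − 0.5 × 0.879²] = 1.5 mA.

Triode; I_D = 1.50 mA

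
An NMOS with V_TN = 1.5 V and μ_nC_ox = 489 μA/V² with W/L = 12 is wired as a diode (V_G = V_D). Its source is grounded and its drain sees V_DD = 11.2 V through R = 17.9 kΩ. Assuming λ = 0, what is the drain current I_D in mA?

I_D = 0.518 mA

With gate tied to drain, V_GS = V_DS ≥ V_GS − V_TN, so the device is in saturation.
k_n = μ_nC_ox · (W/L) = 5.868 mA/V².
KCL at the drain: ½ k_n (V_GS − V_TN)² = (V_DD − V_GS)/R.
Let x = V_GS − 1.5. Then 52.5 x² + x − 9.7 = 0, giving x = 0.42 V (positive root), so V_GS = 1.92 V.
I_D = (V_DD − V_GS)/R = (11.2 − 1.92) / 17.9 = 0.518 mA.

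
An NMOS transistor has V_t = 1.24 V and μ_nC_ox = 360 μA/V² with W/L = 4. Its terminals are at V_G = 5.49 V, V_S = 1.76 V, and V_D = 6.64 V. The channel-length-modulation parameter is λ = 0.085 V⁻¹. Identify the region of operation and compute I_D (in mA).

V_GS = V_G − V_S = 5.49 − 1.76 = 3.73 V; V_DS = V_D − V_S = 6.64 − 1.76 = 4.88 V.
k_n = μ_nC_ox · (W/L) = 1.44 mA/V².
V_ov = V_GS − V_t = 3.73 − 1.24 = 2.49 V.
Since V_DS = 4.88 V ≥ V_ov = 2.49 V, the device is in saturation.
I_D = ½ k_n V_ov² (1 + λ V_DS) = 0.5 × 1.44 × 2.49² × (1 + 0.085 × 4.88) = 6.32 mA.

Saturation; I_D = 6.32 mA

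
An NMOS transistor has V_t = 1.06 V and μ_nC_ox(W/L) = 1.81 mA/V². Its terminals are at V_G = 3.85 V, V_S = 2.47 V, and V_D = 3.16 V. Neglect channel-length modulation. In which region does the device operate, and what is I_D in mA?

Saturation; I_D = 0.0927 mA

V_GS = V_G − V_S = 3.85 − 2.47 = 1.38 V; V_DS = V_D − V_S = 3.16 − 2.47 = 0.69 V.
V_ov = V_GS − V_t = 1.38 − 1.06 = 0.32 V.
Since V_DS = 0.69 V ≥ V_ov = 0.32 V, the device is in saturation.
I_D = ½ k_n V_ov² = 0.5 × 1.81 × 0.32² = 0.0927 mA.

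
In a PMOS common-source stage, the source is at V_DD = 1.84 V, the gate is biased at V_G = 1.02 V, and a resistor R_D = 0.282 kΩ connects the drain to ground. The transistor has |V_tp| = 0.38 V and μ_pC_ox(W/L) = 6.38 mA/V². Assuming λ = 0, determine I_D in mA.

I_D = 0.618 mA

V_SG = V_DD − V_G = 1.84 − 1.02 = 0.82 V, so V_ov = 0.82 − 0.38 = 0.44 V.
Assume saturation: I_D = ½ k_p V_ov² = 0.5 × 6.38 × 0.44² = 0.618 mA, giving V_SD = V_DD − I_D R_D = 1.84 − 0.618 × 0.282 = 1.67 V.
V_SD = 1.67 V ≥ V_ov = 0.44 V, confirming saturation.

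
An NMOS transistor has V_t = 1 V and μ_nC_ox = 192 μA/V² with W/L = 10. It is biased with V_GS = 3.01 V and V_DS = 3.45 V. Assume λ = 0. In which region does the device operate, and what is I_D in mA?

Saturation; I_D = 3.88 mA

k_n = μ_nC_ox · (W/L) = 1.92 mA/V².
V_ov = V_GS − V_t = 3.01 − 1 = 2.01 V.
Since V_DS = 3.45 V ≥ V_ov = 2.01 V, the device is in saturation.
I_D = ½ k_n V_ov² = 0.5 × 1.92 × 2.01² = 3.88 mA.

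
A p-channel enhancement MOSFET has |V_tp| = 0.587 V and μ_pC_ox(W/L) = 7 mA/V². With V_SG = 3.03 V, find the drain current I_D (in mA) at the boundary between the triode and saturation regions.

At the boundary V_SD = V_ov = V_SG − |V_tp| = 3.03 − 0.587 = 2.44 V.
I_D = ½ k_p V_ov² = 0.5 × 7 × 2.44² = 20.9 mA.

I_D = 20.9 mA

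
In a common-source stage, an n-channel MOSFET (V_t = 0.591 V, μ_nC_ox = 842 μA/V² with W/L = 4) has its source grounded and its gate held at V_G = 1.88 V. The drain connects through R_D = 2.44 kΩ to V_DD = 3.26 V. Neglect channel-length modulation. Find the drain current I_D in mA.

V_GS = V_G = 1.88 V, so V_ov = 1.88 − 0.591 = 1.29 V.
k_n = μ_nC_ox · (W/L) = 3.368 mA/V².
Assume saturation: I_D = ½ k_n V_ov² = 0.5 × 3.368 × 1.29² = 2.8 mA, giving V_DS = V_DD − I_D R_D = 3.26 − 2.8 × 2.44 = -3.57 V.
But -3.57 V < V_ov = 1.29 V, so the device is actually in triode.
In triode I_D = k_n[V_ov V_DS − ½ V_DS²] and I_D = (V_DD − V_DS)/R_D. Equating: 4.11 V_DS² − 11.59 V_DS + 3.26 = 0, giving V_DS = 0.317 V (the root below V_ov).
I_D = (3.26 − 0.317) / 2.44 = 1.21 mA.

I_D = 1.21 mA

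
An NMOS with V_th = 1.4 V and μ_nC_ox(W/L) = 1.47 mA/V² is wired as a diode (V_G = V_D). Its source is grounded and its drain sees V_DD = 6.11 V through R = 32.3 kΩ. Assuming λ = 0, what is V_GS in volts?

With gate tied to drain, V_GS = V_DS ≥ V_GS − V_th, so the device is in saturation.
KCL at the drain: ½ k_n (V_GS − V_th)² = (V_DD − V_GS)/R.
Let x = V_GS − 1.4. Then 23.7 x² + x − 4.71 = 0, giving x = 0.425 V (positive root), so V_GS = 1.82 V.
I_D = (V_DD − V_GS)/R = (6.11 − 1.82) / 32.3 = 0.133 mA.

V_GS = 1.82 V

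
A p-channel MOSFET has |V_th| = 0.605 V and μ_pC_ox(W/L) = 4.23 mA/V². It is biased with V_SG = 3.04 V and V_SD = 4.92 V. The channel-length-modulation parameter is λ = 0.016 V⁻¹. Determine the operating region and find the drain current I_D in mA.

Saturation; I_D = 13.5 mA

V_ov = V_SG − |V_th| = 3.04 − 0.605 = 2.44 V.
Since V_SD = 4.92 V ≥ V_ov = 2.44 V, the device is in saturation.
I_D = ½ k_p V_ov² (1 + λ V_SD) = 0.5 × 4.23 × 2.44² × (1 + 0.016 × 4.92) = 13.5 mA.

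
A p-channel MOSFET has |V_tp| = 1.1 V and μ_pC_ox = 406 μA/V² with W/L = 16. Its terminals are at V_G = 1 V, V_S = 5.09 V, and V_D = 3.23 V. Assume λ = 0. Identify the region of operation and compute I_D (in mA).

Triode; I_D = 24.9 mA

V_SG = V_S − V_G = 5.09 − 1 = 4.09 V; V_SD = V_S − V_D = 5.09 − 3.23 = 1.86 V.
k_p = μ_pC_ox · (W/L) = 6.496 mA/V².
V_ov = V_SG − |V_tp| = 4.09 − 1.1 = 2.99 V.
Since V_SD = 1.86 V < V_ov = 2.99 V, the device is in the triode region.
I_D = k_p [V_ov · V_SD − ½ V_SD²] = 6.496 × [2.99 × 1.86 − 0.5 × 1.86²] = 24.9 mA.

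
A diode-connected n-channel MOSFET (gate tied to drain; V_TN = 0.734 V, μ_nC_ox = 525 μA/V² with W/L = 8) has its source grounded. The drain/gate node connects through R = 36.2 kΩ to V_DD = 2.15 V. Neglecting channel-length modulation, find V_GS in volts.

V_GS = 0.864 V

With gate tied to drain, V_GS = V_DS ≥ V_GS − V_TN, so the device is in saturation.
k_n = μ_nC_ox · (W/L) = 4.2 mA/V².
KCL at the drain: ½ k_n (V_GS − V_TN)² = (V_DD − V_GS)/R.
Let x = V_GS − 0.734. Then 76 x² + x − 1.416 = 0, giving x = 0.13 V (positive root), so V_GS = 0.864 V.
I_D = (V_DD − V_GS)/R = (2.15 − 0.864) / 36.2 = 0.0355 mA.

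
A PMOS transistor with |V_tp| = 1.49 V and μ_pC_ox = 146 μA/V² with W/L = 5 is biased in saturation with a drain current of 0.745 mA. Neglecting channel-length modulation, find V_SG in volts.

k_p = μ_pC_ox · (W/L) = 0.73 mA/V².
In saturation I_D = ½ k_p (V_SG − |V_tp|)², so V_SG − |V_tp| = √(2 I_D / k_p) = √(2 × 0.745 / 0.73) = 1.43 V.
V_SG = 1.49 + 1.43 = 2.92 V.

V_SG = 2.92 V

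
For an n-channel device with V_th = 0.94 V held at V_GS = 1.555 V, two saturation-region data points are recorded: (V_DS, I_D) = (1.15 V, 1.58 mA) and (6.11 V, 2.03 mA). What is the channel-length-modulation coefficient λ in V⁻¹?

λ = 0.0615 V⁻¹

With V_GS fixed, I_D ∝ (1 + λ V_DS) in saturation, so I_D2/I_D1 = (1 + λ V_DS2)/(1 + λ V_DS1).
2.03/1.58 = 1.285 = (1 + 6.11 λ)/(1 + 1.15 λ).
Solving: λ (I_D1 V_DS2 − I_D2 V_DS1) = I_D2 − I_D1, so λ = (2.03 − 1.58) / (1.58 × 6.11 − 2.03 × 1.15) = 0.45 / 7.32 = 0.0615 V⁻¹.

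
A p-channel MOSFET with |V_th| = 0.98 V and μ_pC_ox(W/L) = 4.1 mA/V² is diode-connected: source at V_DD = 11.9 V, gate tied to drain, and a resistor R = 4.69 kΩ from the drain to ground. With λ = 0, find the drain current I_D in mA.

With gate tied to drain, V_SG = V_SD ≥ V_SG − |V_th|, so the device is in saturation.
KCL at the drain: ½ k_p (V_SG − |V_th|)² = (V_DD − V_SG)/R.
Let x = V_SG − 0.98. Then 9.61 x² + x − 10.92 = 0, giving x = 1.01 V (positive root), so V_SG = 1.99 V.
I_D = (V_DD − V_SG)/R = (11.9 − 1.99) / 4.69 = 2.11 mA.

I_D = 2.11 mA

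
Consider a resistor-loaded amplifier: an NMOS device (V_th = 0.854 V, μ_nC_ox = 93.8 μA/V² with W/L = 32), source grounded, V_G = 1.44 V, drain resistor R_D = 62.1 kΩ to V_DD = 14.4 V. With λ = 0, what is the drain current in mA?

V_GS = V_G = 1.44 V, so V_ov = 1.44 − 0.854 = 0.586 V.
k_n = μ_nC_ox · (W/L) = 3.002 mA/V².
Assume saturation: I_D = ½ k_n V_ov² = 0.5 × 3.002 × 0.586² = 0.515 mA, giving V_DS = V_DD − I_D R_D = 14.4 − 0.515 × 62.1 = -17.6 V.
But -17.6 V < V_ov = 0.586 V, so the device is actually in triode.
In triode I_D = k_n[V_ov V_DS − ½ V_DS²] and I_D = (V_DD − V_DS)/R_D. Equating: 93.2 V_DS² − 110.2 V_DS + 14.4 = 0, giving V_DS = 0.15 V (the root below V_ov).
I_D = (14.4 − 0.15) / 62.1 = 0.229 mA.

I_D = 0.229 mA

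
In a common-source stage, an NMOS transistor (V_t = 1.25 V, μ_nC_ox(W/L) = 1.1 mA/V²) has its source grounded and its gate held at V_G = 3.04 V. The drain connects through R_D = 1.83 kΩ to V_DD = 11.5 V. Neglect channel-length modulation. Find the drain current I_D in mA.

I_D = 1.76 mA

V_GS = V_G = 3.04 V, so V_ov = 3.04 − 1.25 = 1.79 V.
Assume saturation: I_D = ½ k_n V_ov² = 0.5 × 1.1 × 1.79² = 1.76 mA, giving V_DS = V_DD − I_D R_D = 11.5 − 1.76 × 1.83 = 8.28 V.
V_DS = 8.28 V ≥ V_ov = 1.79 V, confirming saturation.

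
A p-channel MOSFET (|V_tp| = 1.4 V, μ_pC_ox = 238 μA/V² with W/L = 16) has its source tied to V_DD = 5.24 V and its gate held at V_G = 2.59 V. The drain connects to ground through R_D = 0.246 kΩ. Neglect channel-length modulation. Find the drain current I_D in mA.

I_D = 2.98 mA

V_SG = V_DD − V_G = 5.24 − 2.59 = 2.65 V, so V_ov = 2.65 − 1.4 = 1.25 V.
k_p = μ_pC_ox · (W/L) = 3.808 mA/V².
Assume saturation: I_D = ½ k_p V_ov² = 0.5 × 3.808 × 1.25² = 2.98 mA, giving V_SD = V_DD − I_D R_D = 5.24 − 2.98 × 0.246 = 4.51 V.
V_SD = 4.51 V ≥ V_ov = 1.25 V, confirming saturation.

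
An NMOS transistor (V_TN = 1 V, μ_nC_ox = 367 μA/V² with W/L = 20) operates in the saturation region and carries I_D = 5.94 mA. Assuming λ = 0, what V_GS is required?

k_n = μ_nC_ox · (W/L) = 7.34 mA/V².
In saturation I_D = ½ k_n (V_GS − V_TN)², so V_GS − V_TN = √(2 I_D / k_n) = √(2 × 5.94 / 7.34) = 1.27 V.
V_GS = 1 + 1.27 = 2.27 V.

V_GS = 2.27 V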